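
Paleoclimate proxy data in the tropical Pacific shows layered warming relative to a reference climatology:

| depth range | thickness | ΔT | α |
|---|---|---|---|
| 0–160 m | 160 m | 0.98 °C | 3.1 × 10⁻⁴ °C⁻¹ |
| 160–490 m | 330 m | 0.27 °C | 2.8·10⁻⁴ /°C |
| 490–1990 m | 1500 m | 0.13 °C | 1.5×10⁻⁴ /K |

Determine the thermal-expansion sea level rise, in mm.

Layer 1: 160 × 0.98 × 3.1×10⁻⁴ = 0.048608 m
0.27 × 330 × 2.8×10⁻⁴ = 0.024948 m
490–1990 m: 1.5×10⁻⁴ × 0.13 × 1500 = 0.02925 m
Δh = 0.048608 + 0.024948 + 0.02925 = 0.102806 m ≈ 103 mm

103 mm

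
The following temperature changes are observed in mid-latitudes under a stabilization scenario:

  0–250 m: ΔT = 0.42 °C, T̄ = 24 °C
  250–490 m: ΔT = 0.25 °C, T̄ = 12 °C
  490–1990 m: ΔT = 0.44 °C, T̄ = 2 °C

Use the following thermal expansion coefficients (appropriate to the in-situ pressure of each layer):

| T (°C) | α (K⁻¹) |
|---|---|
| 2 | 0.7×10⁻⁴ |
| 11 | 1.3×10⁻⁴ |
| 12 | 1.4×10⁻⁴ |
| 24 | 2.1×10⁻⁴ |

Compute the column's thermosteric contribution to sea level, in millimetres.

Layer 1 at 24 °C → α = 2.1×10⁻⁴ K⁻¹
Layer 2 at 12 °C → α = 1.4×10⁻⁴ K⁻¹
Layer 3 at 2 °C → α = 0.7×10⁻⁴ K⁻¹
250 × 2.1×10⁻⁴ × 0.42 = 0.02205 m
Layer 2: 0.25 × 240 × 1.4×10⁻⁴ = 0.00840 m
Layer 3: 0.7×10⁻⁴ × 0.44 × 1500 = 0.04620 m
Δh = 0.02205 + 0.00840 + 0.04620 = 0.07665 m

Δh ≈ 76.7 mm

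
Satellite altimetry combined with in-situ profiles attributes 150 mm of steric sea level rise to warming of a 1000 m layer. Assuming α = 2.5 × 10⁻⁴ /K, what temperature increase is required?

ΔT = Δh/(αH) = 0.15 / (2.5×10⁻⁴ × 1000) = 0.6000 K

about 0.600 K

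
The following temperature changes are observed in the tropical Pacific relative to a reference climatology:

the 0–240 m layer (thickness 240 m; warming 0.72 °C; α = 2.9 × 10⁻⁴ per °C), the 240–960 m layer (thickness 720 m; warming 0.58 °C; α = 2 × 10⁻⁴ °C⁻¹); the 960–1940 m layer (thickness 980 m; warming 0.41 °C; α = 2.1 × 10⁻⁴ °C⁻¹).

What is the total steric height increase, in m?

Layer 1: 240 × 0.72 × 2.9×10⁻⁴ = 0.050112 m
Layer 2: 2×10⁻⁴ × 720 × 0.58 = 0.08352 m
980 × 0.41 × 2.1×10⁻⁴ = 0.084378 m
Δh = 0.050112 + 0.08352 + 0.084378 = 0.21801 m ≈ 0.218 m

about 0.218 m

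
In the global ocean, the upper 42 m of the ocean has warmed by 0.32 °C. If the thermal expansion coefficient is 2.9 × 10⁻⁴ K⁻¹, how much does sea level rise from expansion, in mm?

Δh = αΔT·H = 2.9×10⁻⁴ × 0.32 × 42 = 0.0038976 m

Δh ≈ 3.9 mm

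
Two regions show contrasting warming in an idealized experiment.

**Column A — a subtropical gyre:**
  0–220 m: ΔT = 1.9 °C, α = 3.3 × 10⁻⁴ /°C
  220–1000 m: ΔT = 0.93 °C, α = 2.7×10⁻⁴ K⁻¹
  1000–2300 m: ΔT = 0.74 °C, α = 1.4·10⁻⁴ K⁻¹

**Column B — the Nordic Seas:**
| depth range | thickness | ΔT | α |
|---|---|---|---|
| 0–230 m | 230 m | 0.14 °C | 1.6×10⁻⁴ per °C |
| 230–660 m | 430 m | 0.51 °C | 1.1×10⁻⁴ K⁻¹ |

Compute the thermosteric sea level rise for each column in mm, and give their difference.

Δh_A ≈ 470 mm, Δh_B ≈ 29 mm; difference ≈ 440 mm

A Layer 1: 1.9 × 220 × 3.3×10⁻⁴ = 0.13794 m
A 0.93 × 780 × 2.7×10⁻⁴ = 0.195858 m
A 1000–2300 m: 1.4×10⁻⁴ × 1300 × 0.74 = 0.13468 m
A total: 0.468478 m
B 0–230 m: 230 × 1.6×10⁻⁴ × 0.14 = 0.005152 m
B 230–660 m: 1.1×10⁻⁴ × 430 × 0.51 = 0.024123 m
B total: 0.029275 m
Difference: 0.468478 − 0.029275 = 0.439203 m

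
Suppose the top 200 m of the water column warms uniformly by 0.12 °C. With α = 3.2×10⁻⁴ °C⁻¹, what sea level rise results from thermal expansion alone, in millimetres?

Δh = αΔT·H = 3.2×10⁻⁴ × 0.12 × 200 = 0.00768 m

about 7.68 mm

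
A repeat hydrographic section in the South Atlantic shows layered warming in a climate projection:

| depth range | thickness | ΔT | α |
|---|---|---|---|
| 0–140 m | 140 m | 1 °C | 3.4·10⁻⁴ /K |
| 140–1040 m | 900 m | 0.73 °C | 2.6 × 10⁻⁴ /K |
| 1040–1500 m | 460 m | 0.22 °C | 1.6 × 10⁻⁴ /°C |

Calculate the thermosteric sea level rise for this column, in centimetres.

Layer 1: 140 × 3.4×10⁻⁴ × 1 = 0.04760 m
140–1040 m: 0.73 × 2.6×10⁻⁴ × 900 = 0.17082 m
1040–1500 m: 460 × 1.6×10⁻⁴ × 0.22 = 0.016192 m
Δh = 0.04760 + 0.17082 + 0.016192 = 0.234612 m ≈ 23 cm

23 cm of thermosteric rise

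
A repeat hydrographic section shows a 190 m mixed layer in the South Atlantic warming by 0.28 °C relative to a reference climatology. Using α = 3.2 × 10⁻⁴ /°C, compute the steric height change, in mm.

Δh = αΔT·H = 3.2×10⁻⁴ × 0.28 × 190 = 0.017024 m

Δh = 17 mm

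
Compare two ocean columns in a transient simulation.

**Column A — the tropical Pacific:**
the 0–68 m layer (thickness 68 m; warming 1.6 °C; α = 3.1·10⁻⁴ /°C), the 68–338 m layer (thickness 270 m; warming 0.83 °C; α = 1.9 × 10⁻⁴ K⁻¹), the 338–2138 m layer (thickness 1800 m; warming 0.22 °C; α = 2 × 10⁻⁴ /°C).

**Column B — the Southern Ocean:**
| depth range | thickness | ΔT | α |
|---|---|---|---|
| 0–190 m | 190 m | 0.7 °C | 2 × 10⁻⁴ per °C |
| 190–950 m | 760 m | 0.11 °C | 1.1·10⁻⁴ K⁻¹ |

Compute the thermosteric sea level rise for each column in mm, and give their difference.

A: 160 mm; B: 36 mm; difference 120 mm

A Layer 1: 3.1×10⁻⁴ × 68 × 1.6 = 0.033728 m
A Layer 2: 0.83 × 1.9×10⁻⁴ × 270 = 0.042579 m
A Layer 3: 0.22 × 2×10⁻⁴ × 1800 = 0.07920 m
A total: 0.155507 m
B 0–190 m: 2×10⁻⁴ × 190 × 0.7 = 0.02660 m
B 190–950 m: 0.11 × 760 × 1.1×10⁻⁴ = 0.009196 m
B total: 0.035796 m
Difference: 0.155507 − 0.035796 = 0.119711 m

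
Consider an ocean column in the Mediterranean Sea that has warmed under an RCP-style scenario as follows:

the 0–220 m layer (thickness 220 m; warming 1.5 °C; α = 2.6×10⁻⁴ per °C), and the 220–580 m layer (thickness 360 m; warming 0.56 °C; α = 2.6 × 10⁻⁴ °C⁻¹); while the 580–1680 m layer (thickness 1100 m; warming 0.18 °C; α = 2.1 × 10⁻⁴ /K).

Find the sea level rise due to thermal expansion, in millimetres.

2.6×10⁻⁴ × 1.5 × 220 = 0.08580 m
220–580 m: 360 × 0.56 × 2.6×10⁻⁴ = 0.052416 m
Layer 3: 0.18 × 1100 × 2.1×10⁻⁴ = 0.04158 m
Δh = 0.08580 + 0.052416 + 0.04158 = 0.179796 m ≈ 180 mm

Δh ≈ 180 mm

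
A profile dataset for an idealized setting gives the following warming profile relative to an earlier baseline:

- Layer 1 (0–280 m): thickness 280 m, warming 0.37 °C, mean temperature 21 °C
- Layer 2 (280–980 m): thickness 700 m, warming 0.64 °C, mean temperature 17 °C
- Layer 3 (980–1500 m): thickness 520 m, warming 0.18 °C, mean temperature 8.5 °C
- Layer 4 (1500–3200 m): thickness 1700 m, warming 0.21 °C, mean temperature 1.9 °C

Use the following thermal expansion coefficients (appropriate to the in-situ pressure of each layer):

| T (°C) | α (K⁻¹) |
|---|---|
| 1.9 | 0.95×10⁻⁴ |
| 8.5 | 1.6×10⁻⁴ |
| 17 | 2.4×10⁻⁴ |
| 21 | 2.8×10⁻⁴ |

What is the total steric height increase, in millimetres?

Layer 1 at 21 °C → α = 2.8×10⁻⁴ K⁻¹
Layer 2 at 17 °C → α = 2.4×10⁻⁴ K⁻¹
Layer 3 at 8.5 °C → α = 1.6×10⁻⁴ K⁻¹
Layer 4 at 1.9 °C → α = 0.95×10⁻⁴ K⁻¹
2.8×10⁻⁴ × 0.37 × 280 = 0.029008 m
700 × 0.64 × 2.4×10⁻⁴ = 0.10752 m
Layer 3: 520 × 0.18 × 1.6×10⁻⁴ = 0.014976 m
1500–3200 m: 0.95×10⁻⁴ × 1700 × 0.21 = 0.033915 m
Δh = 0.029008 + 0.10752 + 0.014976 + 0.033915 = 0.185419 m

about 185 mm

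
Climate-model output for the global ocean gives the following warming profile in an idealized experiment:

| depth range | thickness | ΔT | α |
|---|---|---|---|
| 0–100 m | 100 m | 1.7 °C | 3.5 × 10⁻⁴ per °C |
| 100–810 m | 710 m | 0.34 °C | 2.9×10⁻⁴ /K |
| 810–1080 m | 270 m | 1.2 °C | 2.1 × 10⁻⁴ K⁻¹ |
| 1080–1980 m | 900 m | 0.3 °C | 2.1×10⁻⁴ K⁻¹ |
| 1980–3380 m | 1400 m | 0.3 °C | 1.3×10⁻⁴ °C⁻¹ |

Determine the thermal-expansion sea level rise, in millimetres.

about 310 mm

1.7 × 3.5×10⁻⁴ × 100 = 0.05950 m
710 × 0.34 × 2.9×10⁻⁴ = 0.070006 m
Layer 3: 270 × 1.2 × 2.1×10⁻⁴ = 0.06804 m
1080–1980 m: 0.3 × 2.1×10⁻⁴ × 900 = 0.05670 m
1980–3380 m: 0.3 × 1400 × 1.3×10⁻⁴ = 0.05460 m
Δh = 0.05950 + 0.070006 + 0.06804 + 0.05670 + 0.05460 = 0.308846 m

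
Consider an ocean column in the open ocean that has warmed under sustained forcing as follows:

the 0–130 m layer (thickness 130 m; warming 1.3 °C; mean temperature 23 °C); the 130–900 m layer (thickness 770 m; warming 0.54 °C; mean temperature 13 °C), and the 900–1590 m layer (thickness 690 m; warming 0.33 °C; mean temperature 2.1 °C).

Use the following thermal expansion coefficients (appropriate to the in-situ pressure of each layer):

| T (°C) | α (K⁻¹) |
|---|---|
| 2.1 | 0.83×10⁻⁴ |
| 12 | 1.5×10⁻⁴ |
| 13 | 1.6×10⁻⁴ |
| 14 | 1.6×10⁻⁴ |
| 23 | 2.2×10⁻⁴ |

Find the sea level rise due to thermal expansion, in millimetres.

about 120 mm

Layer 1 at 23 °C → α = 2.2×10⁻⁴ K⁻¹
Layer 2 at 13 °C → α = 1.6×10⁻⁴ K⁻¹
Layer 3 at 2.1 °C → α = 0.83×10⁻⁴ K⁻¹
Layer 1: 2.2×10⁻⁴ × 1.3 × 130 = 0.03718 m
130–900 m: 770 × 1.6×10⁻⁴ × 0.54 = 0.066528 m
900–1590 m: 690 × 0.33 × 0.83×10⁻⁴ = 0.0188991 m
Δh = 0.03718 + 0.066528 + 0.0188991 = 0.1226071 m ≈ 120 mm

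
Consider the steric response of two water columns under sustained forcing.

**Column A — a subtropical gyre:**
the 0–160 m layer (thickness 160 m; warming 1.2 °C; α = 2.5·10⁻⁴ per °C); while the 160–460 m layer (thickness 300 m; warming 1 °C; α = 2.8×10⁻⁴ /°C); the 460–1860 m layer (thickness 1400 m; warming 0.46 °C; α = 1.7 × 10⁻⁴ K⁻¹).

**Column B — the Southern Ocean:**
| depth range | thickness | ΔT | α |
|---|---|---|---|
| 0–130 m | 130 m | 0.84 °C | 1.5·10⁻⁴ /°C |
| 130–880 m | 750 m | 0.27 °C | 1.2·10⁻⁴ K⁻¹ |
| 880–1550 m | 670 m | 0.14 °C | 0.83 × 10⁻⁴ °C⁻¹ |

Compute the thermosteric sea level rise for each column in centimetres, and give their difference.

A 0–160 m: 1.2 × 160 × 2.5×10⁻⁴ = 0.04800 m
A Layer 2: 1 × 300 × 2.8×10⁻⁴ = 0.08400 m
A 460–1860 m: 0.46 × 1400 × 1.7×10⁻⁴ = 0.10948 m
A total: 0.24148 m
B Layer 1: 130 × 1.5×10⁻⁴ × 0.84 = 0.01638 m
B Layer 2: 1.2×10⁻⁴ × 750 × 0.27 = 0.02430 m
B 880–1550 m: 670 × 0.14 × 0.83×10⁻⁴ = 0.0077854 m
B total: 0.0484654 m
Difference: 0.24148 − 0.0484654 = 0.1930146 m

Δh_A ≈ 24 cm, Δh_B ≈ 4.8 cm; difference ≈ 19 cm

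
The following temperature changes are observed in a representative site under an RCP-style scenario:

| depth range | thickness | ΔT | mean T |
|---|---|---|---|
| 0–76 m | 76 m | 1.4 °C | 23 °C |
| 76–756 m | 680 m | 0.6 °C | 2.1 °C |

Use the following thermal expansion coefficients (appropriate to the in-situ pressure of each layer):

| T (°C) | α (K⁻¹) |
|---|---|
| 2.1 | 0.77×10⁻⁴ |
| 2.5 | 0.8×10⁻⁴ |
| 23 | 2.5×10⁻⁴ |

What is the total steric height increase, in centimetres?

Δh ≈ 5.8 cm

Layer 1 at 23 °C → α = 2.5×10⁻⁴ K⁻¹
Layer 2 at 2.1 °C → α = 0.77×10⁻⁴ K⁻¹
76 × 2.5×10⁻⁴ × 1.4 = 0.02660 m
Layer 2: 680 × 0.77×10⁻⁴ × 0.6 = 0.031416 m
Δh = 0.02660 + 0.031416 = 0.058016 m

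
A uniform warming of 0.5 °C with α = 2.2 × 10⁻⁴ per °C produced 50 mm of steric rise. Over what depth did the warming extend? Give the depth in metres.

455 m

H = Δh/(αΔT) = 0.05 / (2.2×10⁻⁴ × 0.5) ≈ 454.5 m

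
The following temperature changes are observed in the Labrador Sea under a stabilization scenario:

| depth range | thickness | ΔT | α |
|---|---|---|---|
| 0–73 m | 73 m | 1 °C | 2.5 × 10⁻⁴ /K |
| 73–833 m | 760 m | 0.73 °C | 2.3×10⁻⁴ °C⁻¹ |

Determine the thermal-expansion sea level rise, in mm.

Δh = 146 mm

73 × 1 × 2.5×10⁻⁴ = 0.01825 m
Layer 2: 760 × 0.73 × 2.3×10⁻⁴ = 0.127604 m
Δh = 0.01825 + 0.127604 = 0.145854 m ≈ 146 mm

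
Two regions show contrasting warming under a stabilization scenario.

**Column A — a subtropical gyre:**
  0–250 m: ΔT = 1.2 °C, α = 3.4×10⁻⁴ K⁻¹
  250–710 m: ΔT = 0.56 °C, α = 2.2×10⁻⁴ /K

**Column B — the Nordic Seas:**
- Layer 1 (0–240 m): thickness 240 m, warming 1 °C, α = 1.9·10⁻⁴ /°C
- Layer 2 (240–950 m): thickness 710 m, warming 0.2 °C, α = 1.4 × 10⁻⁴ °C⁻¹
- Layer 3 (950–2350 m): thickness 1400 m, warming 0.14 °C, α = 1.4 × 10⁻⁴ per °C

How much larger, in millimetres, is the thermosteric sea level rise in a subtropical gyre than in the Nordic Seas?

Δh_A − Δh_B ≈ 65.8 mm

A 3.4×10⁻⁴ × 1.2 × 250 = 0.10200 m
A Layer 2: 2.2×10⁻⁴ × 0.56 × 460 = 0.056672 m
A total: 0.158672 m
B Layer 1: 1.9×10⁻⁴ × 240 × 1 = 0.04560 m
B 1.4×10⁻⁴ × 710 × 0.2 = 0.01988 m
B 1.4×10⁻⁴ × 1400 × 0.14 = 0.02744 m
B total: 0.09292 m
Difference: 0.158672 − 0.09292 = 0.065752 m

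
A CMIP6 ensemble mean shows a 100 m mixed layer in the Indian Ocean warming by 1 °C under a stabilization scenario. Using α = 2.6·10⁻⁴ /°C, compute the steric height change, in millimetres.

about 26.0 mm

Δh = αΔT·H = 2.6×10⁻⁴ × 1 × 100 = 0.02600 m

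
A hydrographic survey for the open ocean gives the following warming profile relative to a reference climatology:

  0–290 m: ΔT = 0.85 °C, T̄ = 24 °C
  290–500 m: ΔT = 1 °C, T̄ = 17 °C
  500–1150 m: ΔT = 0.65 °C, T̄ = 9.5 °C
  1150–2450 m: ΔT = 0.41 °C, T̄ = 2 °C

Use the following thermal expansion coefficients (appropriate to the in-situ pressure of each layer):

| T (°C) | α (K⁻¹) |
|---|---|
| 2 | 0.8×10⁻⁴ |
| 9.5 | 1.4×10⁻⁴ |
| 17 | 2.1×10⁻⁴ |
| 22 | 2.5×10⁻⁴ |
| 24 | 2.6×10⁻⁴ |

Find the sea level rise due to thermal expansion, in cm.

21.0 cm

Layer 1 at 24 °C → α = 2.6×10⁻⁴ K⁻¹
Layer 2 at 17 °C → α = 2.1×10⁻⁴ K⁻¹
Layer 3 at 9.5 °C → α = 1.4×10⁻⁴ K⁻¹
Layer 4 at 2 °C → α = 0.8×10⁻⁴ K⁻¹
290 × 2.6×10⁻⁴ × 0.85 = 0.06409 m
Layer 2: 2.1×10⁻⁴ × 1 × 210 = 0.04410 m
Layer 3: 650 × 0.65 × 1.4×10⁻⁴ = 0.05915 m
1300 × 0.8×10⁻⁴ × 0.41 = 0.04264 m
Δh = 0.06409 + 0.04410 + 0.05915 + 0.04264 = 0.20998 m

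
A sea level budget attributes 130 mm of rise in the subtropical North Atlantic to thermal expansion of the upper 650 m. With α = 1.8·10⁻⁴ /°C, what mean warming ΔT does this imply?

ΔT ≈ 1.11 K

ΔT = Δh/(αH) = 0.13 / (1.8×10⁻⁴ × 650) ≈ 1.111 K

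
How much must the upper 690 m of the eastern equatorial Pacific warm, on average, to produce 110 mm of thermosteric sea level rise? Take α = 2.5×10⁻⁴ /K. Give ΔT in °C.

ΔT = Δh/(αH) = 0.11 / (2.5×10⁻⁴ × 690) ≈ 0.6377 °C

0.638 °C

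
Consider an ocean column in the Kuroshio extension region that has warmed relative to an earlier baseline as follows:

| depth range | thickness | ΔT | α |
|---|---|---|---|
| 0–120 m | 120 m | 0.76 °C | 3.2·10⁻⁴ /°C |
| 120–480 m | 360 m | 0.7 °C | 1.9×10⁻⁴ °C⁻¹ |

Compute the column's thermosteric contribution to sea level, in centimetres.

7.7 cm of thermosteric rise

3.2×10⁻⁴ × 0.76 × 120 = 0.029184 m
120–480 m: 1.9×10⁻⁴ × 0.7 × 360 = 0.04788 m
Δh = 0.029184 + 0.04788 = 0.077064 m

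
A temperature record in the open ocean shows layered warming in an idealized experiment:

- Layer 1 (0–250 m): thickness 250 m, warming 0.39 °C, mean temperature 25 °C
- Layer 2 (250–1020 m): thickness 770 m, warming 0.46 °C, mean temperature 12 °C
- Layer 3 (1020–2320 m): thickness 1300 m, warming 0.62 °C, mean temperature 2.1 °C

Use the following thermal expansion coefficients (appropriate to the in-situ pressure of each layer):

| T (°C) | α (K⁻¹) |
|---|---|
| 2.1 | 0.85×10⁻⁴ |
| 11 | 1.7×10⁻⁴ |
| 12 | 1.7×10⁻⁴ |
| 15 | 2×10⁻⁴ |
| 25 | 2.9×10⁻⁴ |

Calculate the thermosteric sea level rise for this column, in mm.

157 mm

Layer 1 at 25 °C → α = 2.9×10⁻⁴ K⁻¹
Layer 2 at 12 °C → α = 1.7×10⁻⁴ K⁻¹
Layer 3 at 2.1 °C → α = 0.85×10⁻⁴ K⁻¹
Layer 1: 0.39 × 250 × 2.9×10⁻⁴ = 0.028275 m
250–1020 m: 770 × 1.7×10⁻⁴ × 0.46 = 0.060214 m
0.85×10⁻⁴ × 0.62 × 1300 = 0.06851 m
Δh = 0.028275 + 0.060214 + 0.06851 = 0.156999 m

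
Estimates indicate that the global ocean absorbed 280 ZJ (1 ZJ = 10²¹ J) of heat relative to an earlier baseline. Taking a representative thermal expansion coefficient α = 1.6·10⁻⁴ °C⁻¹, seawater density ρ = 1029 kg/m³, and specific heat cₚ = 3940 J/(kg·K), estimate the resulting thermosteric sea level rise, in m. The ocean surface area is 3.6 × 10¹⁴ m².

Per unit area: Q = 280×10²¹ / (3.6×10¹⁴) ≈ 7.778×10⁸ J/m²
Δh = αQ/(ρcₚ) = 1.6×10⁻⁴ × 7.778×10⁸ / (1029 × 3940) ≈ 0.030696 m

0.0307 m of thermosteric rise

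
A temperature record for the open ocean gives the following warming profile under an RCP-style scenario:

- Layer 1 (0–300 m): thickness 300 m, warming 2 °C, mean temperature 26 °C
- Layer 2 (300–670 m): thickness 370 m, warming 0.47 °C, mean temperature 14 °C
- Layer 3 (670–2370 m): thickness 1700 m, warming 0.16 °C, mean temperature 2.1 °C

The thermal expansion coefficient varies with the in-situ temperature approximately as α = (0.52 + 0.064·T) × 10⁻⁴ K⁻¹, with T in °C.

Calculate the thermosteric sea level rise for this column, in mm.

170 mm of thermosteric rise

Layer 1: α = (0.52 + 0.064×26)×10⁻⁴ = 2.184×10⁻⁴ K⁻¹
Layer 2: α = (0.52 + 0.064×14)×10⁻⁴ = 1.416×10⁻⁴ K⁻¹
Layer 3: α = (0.52 + 0.064×2.1)×10⁻⁴ = 0.6544×10⁻⁴ K⁻¹
0–300 m: 2 × 2.184×10⁻⁴ × 300 = 0.13104 m
Layer 2: 1.416×10⁻⁴ × 370 × 0.47 = 0.02462424 m
0.6544×10⁻⁴ × 1700 × 0.16 = 0.01779968 m
Δh = 0.13104 + 0.02462424 + 0.01779968 = 0.17346392 m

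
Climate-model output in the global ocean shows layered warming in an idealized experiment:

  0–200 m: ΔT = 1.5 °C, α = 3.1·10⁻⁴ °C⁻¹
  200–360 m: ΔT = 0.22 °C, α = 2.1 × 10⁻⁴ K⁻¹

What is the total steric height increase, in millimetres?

Δh ≈ 100 mm

Layer 1: 3.1×10⁻⁴ × 200 × 1.5 = 0.09300 m
Layer 2: 0.22 × 160 × 2.1×10⁻⁴ = 0.007392 m
Δh = 0.09300 + 0.007392 = 0.100392 m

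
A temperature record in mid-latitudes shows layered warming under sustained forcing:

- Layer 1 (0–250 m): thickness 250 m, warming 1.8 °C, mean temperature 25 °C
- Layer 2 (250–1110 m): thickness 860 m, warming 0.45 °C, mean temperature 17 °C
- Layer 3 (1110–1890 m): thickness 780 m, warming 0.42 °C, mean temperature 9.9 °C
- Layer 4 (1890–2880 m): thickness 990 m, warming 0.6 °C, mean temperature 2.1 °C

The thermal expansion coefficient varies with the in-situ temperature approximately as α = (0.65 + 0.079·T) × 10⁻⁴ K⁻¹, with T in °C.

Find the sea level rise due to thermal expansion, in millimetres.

Layer 1: α = (0.65 + 0.079×25)×10⁻⁴ = 2.625×10⁻⁴ K⁻¹
Layer 2: α = (0.65 + 0.079×17)×10⁻⁴ = 1.993×10⁻⁴ K⁻¹
Layer 3: α = (0.65 + 0.079×9.9)×10⁻⁴ = 1.4321×10⁻⁴ K⁻¹
Layer 4: α = (0.65 + 0.079×2.1)×10⁻⁴ = 0.8159×10⁻⁴ K⁻¹
0–250 m: 2.625×10⁻⁴ × 1.8 × 250 = 0.118125 m
250–1110 m: 1.993×10⁻⁴ × 860 × 0.45 = 0.0771291 m
1110–1890 m: 1.4321×10⁻⁴ × 0.42 × 780 = 0.046915596 m
0.6 × 990 × 0.8159×10⁻⁴ = 0.04846446 m
Δh = 0.118125 + 0.0771291 + 0.046915596 + 0.04846446 = 0.290634156 m ≈ 291 mm

Δh ≈ 291 mm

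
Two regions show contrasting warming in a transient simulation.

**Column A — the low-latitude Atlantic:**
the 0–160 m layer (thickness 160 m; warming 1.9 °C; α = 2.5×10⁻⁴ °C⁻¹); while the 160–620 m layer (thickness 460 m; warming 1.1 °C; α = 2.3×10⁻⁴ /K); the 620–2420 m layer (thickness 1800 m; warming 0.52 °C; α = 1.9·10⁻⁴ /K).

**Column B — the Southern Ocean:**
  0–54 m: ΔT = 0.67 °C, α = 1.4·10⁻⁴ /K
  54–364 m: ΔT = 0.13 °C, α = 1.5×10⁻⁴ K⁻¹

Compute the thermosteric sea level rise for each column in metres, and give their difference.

A 0–160 m: 1.9 × 160 × 2.5×10⁻⁴ = 0.07600 m
A Layer 2: 460 × 2.3×10⁻⁴ × 1.1 = 0.11638 m
A 0.52 × 1.9×10⁻⁴ × 1800 = 0.17784 m
A total: 0.37022 m
B 1.4×10⁻⁴ × 54 × 0.67 = 0.0050652 m
B 54–364 m: 1.5×10⁻⁴ × 0.13 × 310 = 0.006045 m
B total: 0.0111102 m
Difference: 0.37022 − 0.0111102 = 0.3591098 m

A: 0.370 m; B: 0.0111 m; difference 0.359 m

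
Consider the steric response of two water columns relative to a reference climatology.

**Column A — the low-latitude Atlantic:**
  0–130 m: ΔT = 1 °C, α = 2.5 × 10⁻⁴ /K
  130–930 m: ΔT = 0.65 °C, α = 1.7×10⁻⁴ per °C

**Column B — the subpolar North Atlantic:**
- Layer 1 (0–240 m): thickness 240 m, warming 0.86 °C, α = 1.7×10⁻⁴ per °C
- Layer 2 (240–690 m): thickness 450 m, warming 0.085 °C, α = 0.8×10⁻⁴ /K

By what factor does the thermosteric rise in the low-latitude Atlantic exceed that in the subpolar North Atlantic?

3.17

A 130 × 1 × 2.5×10⁻⁴ = 0.03250 m
A 130–930 m: 0.65 × 800 × 1.7×10⁻⁴ = 0.08840 m
A total: 0.12090 m
B 1.7×10⁻⁴ × 240 × 0.86 = 0.035088 m
B 0.085 × 450 × 0.8×10⁻⁴ = 0.00306 m
B total: 0.038148 m
Ratio: 0.12090 / 0.038148 ≈ 3.169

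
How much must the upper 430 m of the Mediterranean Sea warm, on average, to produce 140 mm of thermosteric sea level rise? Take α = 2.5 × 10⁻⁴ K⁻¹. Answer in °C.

1.3 °C

ΔT = Δh/(αH) = 0.14 / (2.5×10⁻⁴ × 430) ≈ 1.302 °C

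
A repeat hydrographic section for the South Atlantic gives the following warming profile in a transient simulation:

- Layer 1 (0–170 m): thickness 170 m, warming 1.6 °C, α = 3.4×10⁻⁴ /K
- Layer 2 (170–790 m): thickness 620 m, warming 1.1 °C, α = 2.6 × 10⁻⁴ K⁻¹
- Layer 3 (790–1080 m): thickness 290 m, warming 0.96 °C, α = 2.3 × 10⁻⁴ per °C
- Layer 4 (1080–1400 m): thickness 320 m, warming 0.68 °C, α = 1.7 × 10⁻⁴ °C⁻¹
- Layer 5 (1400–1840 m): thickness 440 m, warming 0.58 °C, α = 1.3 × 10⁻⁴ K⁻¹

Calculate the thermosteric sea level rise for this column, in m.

0.40 m of thermosteric rise

Layer 1: 1.6 × 3.4×10⁻⁴ × 170 = 0.09248 m
Layer 2: 620 × 2.6×10⁻⁴ × 1.1 = 0.17732 m
790–1080 m: 290 × 0.96 × 2.3×10⁻⁴ = 0.064032 m
Layer 4: 0.68 × 320 × 1.7×10⁻⁴ = 0.036992 m
1400–1840 m: 0.58 × 1.3×10⁻⁴ × 440 = 0.033176 m
Δh = 0.09248 + 0.17732 + 0.064032 + 0.036992 + 0.033176 = 0.40400 m ≈ 0.40 m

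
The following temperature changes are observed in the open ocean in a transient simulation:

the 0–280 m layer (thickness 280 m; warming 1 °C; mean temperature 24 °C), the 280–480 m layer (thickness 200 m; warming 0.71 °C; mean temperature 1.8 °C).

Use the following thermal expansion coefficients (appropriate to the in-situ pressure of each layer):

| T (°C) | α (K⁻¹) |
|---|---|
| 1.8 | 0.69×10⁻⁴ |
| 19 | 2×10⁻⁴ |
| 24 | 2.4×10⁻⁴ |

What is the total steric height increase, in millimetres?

77.0 mm of thermosteric rise

Layer 1 at 24 °C → α = 2.4×10⁻⁴ K⁻¹
Layer 2 at 1.8 °C → α = 0.69×10⁻⁴ K⁻¹
Layer 1: 1 × 2.4×10⁻⁴ × 280 = 0.06720 m
280–480 m: 200 × 0.69×10⁻⁴ × 0.71 = 0.009798 m
Δh = 0.06720 + 0.009798 = 0.076998 m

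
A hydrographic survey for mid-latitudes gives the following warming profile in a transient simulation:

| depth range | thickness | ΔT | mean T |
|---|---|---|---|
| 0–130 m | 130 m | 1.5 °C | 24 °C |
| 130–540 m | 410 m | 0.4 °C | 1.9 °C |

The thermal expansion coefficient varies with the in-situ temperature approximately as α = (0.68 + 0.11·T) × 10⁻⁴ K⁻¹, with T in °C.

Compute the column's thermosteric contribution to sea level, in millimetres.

79 mm of thermosteric rise

Layer 1: α = (0.68 + 0.11×24)×10⁻⁴ = 3.32×10⁻⁴ K⁻¹
Layer 2: α = (0.68 + 0.11×1.9)×10⁻⁴ = 0.889×10⁻⁴ K⁻¹
0–130 m: 1.5 × 130 × 3.32×10⁻⁴ = 0.06474 m
0.889×10⁻⁴ × 0.4 × 410 = 0.0145796 m
Δh = 0.06474 + 0.0145796 = 0.0793196 m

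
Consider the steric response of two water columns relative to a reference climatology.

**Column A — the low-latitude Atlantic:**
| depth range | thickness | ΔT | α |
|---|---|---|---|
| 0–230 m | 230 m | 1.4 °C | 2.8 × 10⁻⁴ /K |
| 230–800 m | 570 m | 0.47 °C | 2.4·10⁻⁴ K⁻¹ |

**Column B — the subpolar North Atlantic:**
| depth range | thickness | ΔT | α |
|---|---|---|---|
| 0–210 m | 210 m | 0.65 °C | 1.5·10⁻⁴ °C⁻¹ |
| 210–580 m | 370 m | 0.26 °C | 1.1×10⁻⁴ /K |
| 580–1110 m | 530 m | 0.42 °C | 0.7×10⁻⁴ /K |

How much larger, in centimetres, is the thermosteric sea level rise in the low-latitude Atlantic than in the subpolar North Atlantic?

A 0–230 m: 230 × 1.4 × 2.8×10⁻⁴ = 0.09016 m
A Layer 2: 2.4×10⁻⁴ × 0.47 × 570 = 0.064296 m
A total: 0.154456 m
B 0–210 m: 1.5×10⁻⁴ × 210 × 0.65 = 0.020475 m
B 370 × 0.26 × 1.1×10⁻⁴ = 0.010582 m
B 530 × 0.7×10⁻⁴ × 0.42 = 0.015582 m
B total: 0.046639 m
Difference: 0.154456 − 0.046639 = 0.107817 m

Δh_A − Δh_B ≈ 11 cm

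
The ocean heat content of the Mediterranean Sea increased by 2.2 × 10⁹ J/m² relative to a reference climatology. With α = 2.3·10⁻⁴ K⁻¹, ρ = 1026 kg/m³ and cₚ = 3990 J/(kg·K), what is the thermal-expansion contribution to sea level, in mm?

Δh = αQ/(ρcₚ) = 2.3×10⁻⁴ × 2.2×10⁹ / (1026 × 3990) ≈ 0.12360 m

Δh ≈ 124 mm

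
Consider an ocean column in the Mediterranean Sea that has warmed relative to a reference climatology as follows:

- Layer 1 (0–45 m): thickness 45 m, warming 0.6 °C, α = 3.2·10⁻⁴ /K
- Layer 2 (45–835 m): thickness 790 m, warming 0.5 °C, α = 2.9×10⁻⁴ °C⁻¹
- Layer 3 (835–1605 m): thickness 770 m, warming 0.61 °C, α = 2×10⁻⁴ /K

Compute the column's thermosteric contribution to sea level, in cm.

0–45 m: 3.2×10⁻⁴ × 0.6 × 45 = 0.00864 m
Layer 2: 0.5 × 2.9×10⁻⁴ × 790 = 0.11455 m
Layer 3: 770 × 0.61 × 2×10⁻⁴ = 0.09394 m
Δh = 0.00864 + 0.11455 + 0.09394 = 0.21713 m ≈ 21.7 cm

Δh = 21.7 cm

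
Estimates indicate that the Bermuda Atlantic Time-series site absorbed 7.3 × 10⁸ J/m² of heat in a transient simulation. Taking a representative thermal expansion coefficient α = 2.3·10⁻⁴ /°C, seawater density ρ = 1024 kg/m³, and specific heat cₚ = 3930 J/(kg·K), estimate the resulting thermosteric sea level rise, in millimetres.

41.7 mm

Δh = αQ/(ρcₚ) = 2.3×10⁻⁴ × 7.3×10⁸ / (1024 × 3930) ≈ 0.041721 m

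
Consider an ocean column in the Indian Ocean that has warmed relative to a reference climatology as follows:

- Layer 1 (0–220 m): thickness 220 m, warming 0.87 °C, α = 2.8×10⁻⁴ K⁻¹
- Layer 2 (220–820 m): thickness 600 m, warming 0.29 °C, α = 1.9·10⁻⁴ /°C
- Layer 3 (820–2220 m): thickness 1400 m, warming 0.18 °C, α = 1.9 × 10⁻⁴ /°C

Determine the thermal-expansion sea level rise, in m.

0.87 × 2.8×10⁻⁴ × 220 = 0.053592 m
1.9×10⁻⁴ × 0.29 × 600 = 0.03306 m
Layer 3: 1400 × 0.18 × 1.9×10⁻⁴ = 0.04788 m
Δh = 0.053592 + 0.03306 + 0.04788 = 0.134532 m ≈ 0.135 m

Δh = 0.135 m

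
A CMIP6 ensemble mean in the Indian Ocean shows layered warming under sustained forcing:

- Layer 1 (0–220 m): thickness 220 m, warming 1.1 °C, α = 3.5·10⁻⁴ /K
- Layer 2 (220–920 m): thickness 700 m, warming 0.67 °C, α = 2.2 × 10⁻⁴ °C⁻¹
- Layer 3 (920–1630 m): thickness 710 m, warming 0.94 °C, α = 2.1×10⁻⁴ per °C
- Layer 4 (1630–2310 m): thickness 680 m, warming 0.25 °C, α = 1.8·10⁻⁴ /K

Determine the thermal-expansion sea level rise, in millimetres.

3.5×10⁻⁴ × 220 × 1.1 = 0.08470 m
Layer 2: 700 × 0.67 × 2.2×10⁻⁴ = 0.10318 m
Layer 3: 710 × 0.94 × 2.1×10⁻⁴ = 0.140154 m
680 × 0.25 × 1.8×10⁻⁴ = 0.03060 m
Δh = 0.08470 + 0.10318 + 0.140154 + 0.03060 = 0.358634 m

about 359 mm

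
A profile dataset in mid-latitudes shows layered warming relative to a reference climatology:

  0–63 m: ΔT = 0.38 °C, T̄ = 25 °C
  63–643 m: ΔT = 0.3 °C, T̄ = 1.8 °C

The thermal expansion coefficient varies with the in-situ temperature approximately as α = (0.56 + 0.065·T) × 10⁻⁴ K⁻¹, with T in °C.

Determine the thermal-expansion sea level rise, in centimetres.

Layer 1: α = (0.56 + 0.065×25)×10⁻⁴ = 2.185×10⁻⁴ K⁻¹
Layer 2: α = (0.56 + 0.065×1.8)×10⁻⁴ = 0.677×10⁻⁴ K⁻¹
0.38 × 2.185×10⁻⁴ × 63 = 0.00523089 m
Layer 2: 0.3 × 0.677×10⁻⁴ × 580 = 0.0117798 m
Δh = 0.00523089 + 0.0117798 = 0.01701069 m

Δh = 1.70 cm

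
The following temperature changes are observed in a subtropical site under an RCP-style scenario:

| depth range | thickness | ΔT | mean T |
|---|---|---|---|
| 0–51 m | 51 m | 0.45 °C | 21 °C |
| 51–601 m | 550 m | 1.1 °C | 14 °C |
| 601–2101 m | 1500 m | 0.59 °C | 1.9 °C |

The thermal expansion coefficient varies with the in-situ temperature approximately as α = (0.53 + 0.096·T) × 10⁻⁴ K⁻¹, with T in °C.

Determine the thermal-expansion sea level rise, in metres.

about 0.18 m

Layer 1: α = (0.53 + 0.096×21)×10⁻⁴ = 2.546×10⁻⁴ K⁻¹
Layer 2: α = (0.53 + 0.096×14)×10⁻⁴ = 1.874×10⁻⁴ K⁻¹
Layer 3: α = (0.53 + 0.096×1.9)×10⁻⁴ = 0.7124×10⁻⁴ K⁻¹
2.546×10⁻⁴ × 0.45 × 51 = 0.00584307 m
Layer 2: 550 × 1.874×10⁻⁴ × 1.1 = 0.113377 m
1500 × 0.59 × 0.7124×10⁻⁴ = 0.0630474 m
Δh = 0.00584307 + 0.113377 + 0.0630474 = 0.18226747 m ≈ 0.18 m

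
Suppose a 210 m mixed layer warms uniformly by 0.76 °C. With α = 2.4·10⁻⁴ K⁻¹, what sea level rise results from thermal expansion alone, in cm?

Δh = αΔT·H = 2.4×10⁻⁴ × 0.76 × 210 = 0.038304 m

3.8 cm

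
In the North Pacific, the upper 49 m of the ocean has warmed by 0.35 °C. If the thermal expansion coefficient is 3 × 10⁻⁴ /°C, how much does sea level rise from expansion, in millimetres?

5.15 mm

Δh = αΔT·H = 3×10⁻⁴ × 0.35 × 49 = 0.005145 m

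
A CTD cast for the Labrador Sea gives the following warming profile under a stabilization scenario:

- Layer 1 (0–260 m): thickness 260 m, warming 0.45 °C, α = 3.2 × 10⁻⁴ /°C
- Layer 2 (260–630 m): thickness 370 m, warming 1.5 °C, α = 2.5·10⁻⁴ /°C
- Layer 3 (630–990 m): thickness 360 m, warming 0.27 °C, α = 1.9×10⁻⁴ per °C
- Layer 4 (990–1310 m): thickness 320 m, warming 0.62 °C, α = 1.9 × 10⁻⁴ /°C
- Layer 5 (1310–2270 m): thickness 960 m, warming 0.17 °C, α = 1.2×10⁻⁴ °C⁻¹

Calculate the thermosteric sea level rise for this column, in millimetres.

0.45 × 3.2×10⁻⁴ × 260 = 0.03744 m
370 × 1.5 × 2.5×10⁻⁴ = 0.13875 m
630–990 m: 0.27 × 360 × 1.9×10⁻⁴ = 0.018468 m
990–1310 m: 320 × 1.9×10⁻⁴ × 0.62 = 0.037696 m
0.17 × 1.2×10⁻⁴ × 960 = 0.019584 m
Δh = 0.03744 + 0.13875 + 0.018468 + 0.037696 + 0.019584 = 0.251938 m ≈ 252 mm

252 mm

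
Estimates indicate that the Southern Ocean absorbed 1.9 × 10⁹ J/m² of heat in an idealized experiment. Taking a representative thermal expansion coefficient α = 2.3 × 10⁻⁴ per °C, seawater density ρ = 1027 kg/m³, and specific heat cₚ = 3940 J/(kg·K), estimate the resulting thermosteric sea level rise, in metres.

0.11 m

Δh = αQ/(ρcₚ) = 2.3×10⁻⁴ × 1.9×10⁹ / (1027 × 3940) ≈ 0.10800 m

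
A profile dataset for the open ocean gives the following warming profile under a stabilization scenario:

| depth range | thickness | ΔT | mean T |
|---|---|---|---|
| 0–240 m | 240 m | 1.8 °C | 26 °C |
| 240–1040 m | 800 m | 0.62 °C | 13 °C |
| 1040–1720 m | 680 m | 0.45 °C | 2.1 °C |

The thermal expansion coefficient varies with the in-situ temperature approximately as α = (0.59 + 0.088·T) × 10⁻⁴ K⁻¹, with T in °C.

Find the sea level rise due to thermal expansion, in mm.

234 mm of thermosteric rise

Layer 1: α = (0.59 + 0.088×26)×10⁻⁴ = 2.878×10⁻⁴ K⁻¹
Layer 2: α = (0.59 + 0.088×13)×10⁻⁴ = 1.734×10⁻⁴ K⁻¹
Layer 3: α = (0.59 + 0.088×2.1)×10⁻⁴ = 0.7748×10⁻⁴ K⁻¹
2.878×10⁻⁴ × 1.8 × 240 = 0.1243296 m
Layer 2: 1.734×10⁻⁴ × 0.62 × 800 = 0.0860064 m
680 × 0.45 × 0.7748×10⁻⁴ = 0.02370888 m
Δh = 0.1243296 + 0.0860064 + 0.02370888 = 0.23404488 m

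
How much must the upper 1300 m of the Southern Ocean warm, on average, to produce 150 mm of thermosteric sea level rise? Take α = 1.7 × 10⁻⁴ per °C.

ΔT = Δh/(αH) = 0.15 / (1.7×10⁻⁴ × 1300) ≈ 0.6787 K

0.679 K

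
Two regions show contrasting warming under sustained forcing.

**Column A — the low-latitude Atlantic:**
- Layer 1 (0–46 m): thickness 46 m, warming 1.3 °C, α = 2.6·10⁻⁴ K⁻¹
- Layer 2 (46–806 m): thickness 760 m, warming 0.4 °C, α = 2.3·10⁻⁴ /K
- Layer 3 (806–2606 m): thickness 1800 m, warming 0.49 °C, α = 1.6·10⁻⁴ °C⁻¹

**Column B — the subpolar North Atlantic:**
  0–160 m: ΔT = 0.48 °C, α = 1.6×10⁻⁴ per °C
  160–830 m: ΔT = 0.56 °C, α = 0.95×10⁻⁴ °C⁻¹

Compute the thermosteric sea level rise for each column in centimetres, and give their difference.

A 0–46 m: 1.3 × 2.6×10⁻⁴ × 46 = 0.015548 m
A Layer 2: 0.4 × 760 × 2.3×10⁻⁴ = 0.06992 m
A Layer 3: 1800 × 1.6×10⁻⁴ × 0.49 = 0.14112 m
A total: 0.226588 m
B Layer 1: 160 × 1.6×10⁻⁴ × 0.48 = 0.012288 m
B Layer 2: 0.95×10⁻⁴ × 0.56 × 670 = 0.035644 m
B total: 0.047932 m
Difference: 0.226588 − 0.047932 = 0.178656 m

A: 22.7 cm; B: 4.79 cm; difference 17.9 cm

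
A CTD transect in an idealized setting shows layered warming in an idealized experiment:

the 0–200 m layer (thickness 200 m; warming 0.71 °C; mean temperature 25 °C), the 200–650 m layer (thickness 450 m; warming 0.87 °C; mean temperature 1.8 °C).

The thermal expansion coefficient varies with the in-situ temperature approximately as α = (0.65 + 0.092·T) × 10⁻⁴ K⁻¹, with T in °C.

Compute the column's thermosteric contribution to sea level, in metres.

Δh ≈ 0.0738 m

Layer 1: α = (0.65 + 0.092×25)×10⁻⁴ = 2.95×10⁻⁴ K⁻¹
Layer 2: α = (0.65 + 0.092×1.8)×10⁻⁴ = 0.8156×10⁻⁴ K⁻¹
Layer 1: 0.71 × 200 × 2.95×10⁻⁴ = 0.04189 m
200–650 m: 0.87 × 450 × 0.8156×10⁻⁴ = 0.03193074 m
Δh = 0.04189 + 0.03193074 = 0.07382074 m ≈ 0.0738 m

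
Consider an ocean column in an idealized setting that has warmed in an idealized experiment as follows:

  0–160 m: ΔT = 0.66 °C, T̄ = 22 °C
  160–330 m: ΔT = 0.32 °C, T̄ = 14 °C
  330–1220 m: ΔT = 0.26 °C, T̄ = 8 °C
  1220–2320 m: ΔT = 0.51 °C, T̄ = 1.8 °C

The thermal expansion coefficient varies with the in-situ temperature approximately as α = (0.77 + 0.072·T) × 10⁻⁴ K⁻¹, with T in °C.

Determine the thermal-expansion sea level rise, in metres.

Layer 1: α = (0.77 + 0.072×22)×10⁻⁴ = 2.354×10⁻⁴ K⁻¹
Layer 2: α = (0.77 + 0.072×14)×10⁻⁴ = 1.778×10⁻⁴ K⁻¹
Layer 3: α = (0.77 + 0.072×8)×10⁻⁴ = 1.346×10⁻⁴ K⁻¹
Layer 4: α = (0.77 + 0.072×1.8)×10⁻⁴ = 0.8996×10⁻⁴ K⁻¹
160 × 0.66 × 2.354×10⁻⁴ = 0.02485824 m
170 × 1.778×10⁻⁴ × 0.32 = 0.00967232 m
0.26 × 890 × 1.346×10⁻⁴ = 0.03114644 m
1220–2320 m: 0.8996×10⁻⁴ × 1100 × 0.51 = 0.05046756 m
Δh = 0.02485824 + 0.00967232 + 0.03114644 + 0.05046756 = 0.11614456 m ≈ 0.116 m

about 0.116 m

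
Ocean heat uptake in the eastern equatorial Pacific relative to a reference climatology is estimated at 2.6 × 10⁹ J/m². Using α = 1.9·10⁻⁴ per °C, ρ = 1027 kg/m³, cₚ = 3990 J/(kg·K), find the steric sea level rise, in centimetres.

Δh = αQ/(ρcₚ) = 1.9×10⁻⁴ × 2.6×10⁹ / (1027 × 3990) ≈ 0.12055 m

about 12.1 cm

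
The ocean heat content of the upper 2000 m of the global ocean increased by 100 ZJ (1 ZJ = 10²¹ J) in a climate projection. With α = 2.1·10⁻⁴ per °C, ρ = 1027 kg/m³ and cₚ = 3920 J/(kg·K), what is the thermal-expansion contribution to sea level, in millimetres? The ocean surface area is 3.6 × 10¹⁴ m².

Per unit area: Q = 100×10²¹ / (3.6×10¹⁴) ≈ 2.778×10⁸ J/m²
Δh = αQ/(ρcₚ) = 2.1×10⁻⁴ × 2.778×10⁸ / (1027 × 3920) ≈ 0.014491 m

Δh ≈ 14.5 mm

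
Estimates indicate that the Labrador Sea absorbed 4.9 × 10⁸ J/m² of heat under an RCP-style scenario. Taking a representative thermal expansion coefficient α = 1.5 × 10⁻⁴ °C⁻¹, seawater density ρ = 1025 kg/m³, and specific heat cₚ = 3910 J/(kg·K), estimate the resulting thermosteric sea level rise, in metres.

Δh = αQ/(ρcₚ) = 1.5×10⁻⁴ × 4.9×10⁸ / (1025 × 3910) ≈ 0.018339 m

0.0183 m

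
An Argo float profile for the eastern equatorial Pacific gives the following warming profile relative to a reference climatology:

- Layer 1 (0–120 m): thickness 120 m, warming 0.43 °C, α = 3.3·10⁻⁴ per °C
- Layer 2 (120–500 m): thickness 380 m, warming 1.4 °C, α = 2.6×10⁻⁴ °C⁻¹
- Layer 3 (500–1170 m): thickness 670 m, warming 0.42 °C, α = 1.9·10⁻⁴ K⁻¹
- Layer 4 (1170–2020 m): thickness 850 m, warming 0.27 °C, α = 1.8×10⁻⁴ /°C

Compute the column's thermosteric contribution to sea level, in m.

Δh = 0.250 m

0.43 × 120 × 3.3×10⁻⁴ = 0.017028 m
1.4 × 380 × 2.6×10⁻⁴ = 0.13832 m
500–1170 m: 0.42 × 670 × 1.9×10⁻⁴ = 0.053466 m
0.27 × 850 × 1.8×10⁻⁴ = 0.04131 m
Δh = 0.017028 + 0.13832 + 0.053466 + 0.04131 = 0.250124 m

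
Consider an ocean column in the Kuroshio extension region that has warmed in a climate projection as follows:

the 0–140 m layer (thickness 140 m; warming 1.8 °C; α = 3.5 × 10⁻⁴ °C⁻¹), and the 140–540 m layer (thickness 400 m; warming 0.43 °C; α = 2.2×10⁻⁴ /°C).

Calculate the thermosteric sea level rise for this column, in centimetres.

Δh = 13 cm

Layer 1: 1.8 × 3.5×10⁻⁴ × 140 = 0.08820 m
Layer 2: 2.2×10⁻⁴ × 400 × 0.43 = 0.03784 m
Δh = 0.08820 + 0.03784 = 0.12604 m ≈ 13 cm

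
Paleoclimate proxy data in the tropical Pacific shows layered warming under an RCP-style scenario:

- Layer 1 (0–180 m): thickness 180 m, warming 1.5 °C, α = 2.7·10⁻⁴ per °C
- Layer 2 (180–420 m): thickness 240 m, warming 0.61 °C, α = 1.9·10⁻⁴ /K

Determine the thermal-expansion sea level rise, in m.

180 × 1.5 × 2.7×10⁻⁴ = 0.07290 m
240 × 1.9×10⁻⁴ × 0.61 = 0.027816 m
Δh = 0.07290 + 0.027816 = 0.100716 m ≈ 0.101 m

Δh ≈ 0.101 m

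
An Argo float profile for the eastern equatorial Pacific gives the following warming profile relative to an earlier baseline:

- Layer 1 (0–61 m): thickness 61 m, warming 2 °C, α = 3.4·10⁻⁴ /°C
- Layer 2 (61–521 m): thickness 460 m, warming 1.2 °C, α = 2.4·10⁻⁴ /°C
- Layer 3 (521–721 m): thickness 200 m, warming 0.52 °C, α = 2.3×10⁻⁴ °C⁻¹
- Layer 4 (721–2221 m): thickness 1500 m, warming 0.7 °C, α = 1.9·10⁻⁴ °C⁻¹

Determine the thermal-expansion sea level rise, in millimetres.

about 397 mm

3.4×10⁻⁴ × 2 × 61 = 0.04148 m
61–521 m: 1.2 × 2.4×10⁻⁴ × 460 = 0.13248 m
521–721 m: 200 × 0.52 × 2.3×10⁻⁴ = 0.02392 m
Layer 4: 0.7 × 1.9×10⁻⁴ × 1500 = 0.19950 m
Δh = 0.04148 + 0.13248 + 0.02392 + 0.19950 = 0.39738 m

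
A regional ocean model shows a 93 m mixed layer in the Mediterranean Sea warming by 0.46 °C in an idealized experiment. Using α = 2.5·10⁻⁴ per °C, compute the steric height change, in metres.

Δh = αΔT·H = 2.5×10⁻⁴ × 0.46 × 93 = 0.010695 m

about 0.0107 m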